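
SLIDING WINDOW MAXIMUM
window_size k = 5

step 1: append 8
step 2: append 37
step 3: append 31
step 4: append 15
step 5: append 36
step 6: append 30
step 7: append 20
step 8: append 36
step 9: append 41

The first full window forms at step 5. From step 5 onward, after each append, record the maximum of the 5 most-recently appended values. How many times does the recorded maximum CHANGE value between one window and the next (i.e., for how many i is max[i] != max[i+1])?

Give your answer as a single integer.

Answer: 2

Derivation:
step 1: append 8 -> window=[8] (not full yet)
step 2: append 37 -> window=[8, 37] (not full yet)
step 3: append 31 -> window=[8, 37, 31] (not full yet)
step 4: append 15 -> window=[8, 37, 31, 15] (not full yet)
step 5: append 36 -> window=[8, 37, 31, 15, 36] -> max=37
step 6: append 30 -> window=[37, 31, 15, 36, 30] -> max=37
step 7: append 20 -> window=[31, 15, 36, 30, 20] -> max=36
step 8: append 36 -> window=[15, 36, 30, 20, 36] -> max=36
step 9: append 41 -> window=[36, 30, 20, 36, 41] -> max=41
Recorded maximums: 37 37 36 36 41
Changes between consecutive maximums: 2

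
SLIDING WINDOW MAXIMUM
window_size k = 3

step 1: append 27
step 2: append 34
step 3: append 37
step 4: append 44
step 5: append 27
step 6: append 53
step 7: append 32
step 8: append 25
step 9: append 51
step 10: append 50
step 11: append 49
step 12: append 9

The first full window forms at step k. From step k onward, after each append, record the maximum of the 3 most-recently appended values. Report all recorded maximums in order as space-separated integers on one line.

Answer: 37 44 44 53 53 53 51 51 51 50

Derivation:
step 1: append 27 -> window=[27] (not full yet)
step 2: append 34 -> window=[27, 34] (not full yet)
step 3: append 37 -> window=[27, 34, 37] -> max=37
step 4: append 44 -> window=[34, 37, 44] -> max=44
step 5: append 27 -> window=[37, 44, 27] -> max=44
step 6: append 53 -> window=[44, 27, 53] -> max=53
step 7: append 32 -> window=[27, 53, 32] -> max=53
step 8: append 25 -> window=[53, 32, 25] -> max=53
step 9: append 51 -> window=[32, 25, 51] -> max=51
step 10: append 50 -> window=[25, 51, 50] -> max=51
step 11: append 49 -> window=[51, 50, 49] -> max=51
step 12: append 9 -> window=[50, 49, 9] -> max=50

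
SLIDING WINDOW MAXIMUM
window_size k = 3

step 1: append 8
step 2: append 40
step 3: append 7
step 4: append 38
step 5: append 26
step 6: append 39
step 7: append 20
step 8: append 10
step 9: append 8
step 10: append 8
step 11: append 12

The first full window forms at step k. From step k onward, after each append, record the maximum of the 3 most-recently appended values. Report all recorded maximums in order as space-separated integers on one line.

step 1: append 8 -> window=[8] (not full yet)
step 2: append 40 -> window=[8, 40] (not full yet)
step 3: append 7 -> window=[8, 40, 7] -> max=40
step 4: append 38 -> window=[40, 7, 38] -> max=40
step 5: append 26 -> window=[7, 38, 26] -> max=38
step 6: append 39 -> window=[38, 26, 39] -> max=39
step 7: append 20 -> window=[26, 39, 20] -> max=39
step 8: append 10 -> window=[39, 20, 10] -> max=39
step 9: append 8 -> window=[20, 10, 8] -> max=20
step 10: append 8 -> window=[10, 8, 8] -> max=10
step 11: append 12 -> window=[8, 8, 12] -> max=12

Answer: 40 40 38 39 39 39 20 10 12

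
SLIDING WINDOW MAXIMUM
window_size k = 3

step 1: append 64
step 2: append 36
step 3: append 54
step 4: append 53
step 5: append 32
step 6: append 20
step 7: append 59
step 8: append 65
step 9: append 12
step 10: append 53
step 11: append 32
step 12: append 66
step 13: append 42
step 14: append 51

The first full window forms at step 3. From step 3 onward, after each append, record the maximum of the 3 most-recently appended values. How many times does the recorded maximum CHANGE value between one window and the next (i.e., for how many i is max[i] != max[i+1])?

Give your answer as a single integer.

Answer: 6

Derivation:
step 1: append 64 -> window=[64] (not full yet)
step 2: append 36 -> window=[64, 36] (not full yet)
step 3: append 54 -> window=[64, 36, 54] -> max=64
step 4: append 53 -> window=[36, 54, 53] -> max=54
step 5: append 32 -> window=[54, 53, 32] -> max=54
step 6: append 20 -> window=[53, 32, 20] -> max=53
step 7: append 59 -> window=[32, 20, 59] -> max=59
step 8: append 65 -> window=[20, 59, 65] -> max=65
step 9: append 12 -> window=[59, 65, 12] -> max=65
step 10: append 53 -> window=[65, 12, 53] -> max=65
step 11: append 32 -> window=[12, 53, 32] -> max=53
step 12: append 66 -> window=[53, 32, 66] -> max=66
step 13: append 42 -> window=[32, 66, 42] -> max=66
step 14: append 51 -> window=[66, 42, 51] -> max=66
Recorded maximums: 64 54 54 53 59 65 65 65 53 66 66 66
Changes between consecutive maximums: 6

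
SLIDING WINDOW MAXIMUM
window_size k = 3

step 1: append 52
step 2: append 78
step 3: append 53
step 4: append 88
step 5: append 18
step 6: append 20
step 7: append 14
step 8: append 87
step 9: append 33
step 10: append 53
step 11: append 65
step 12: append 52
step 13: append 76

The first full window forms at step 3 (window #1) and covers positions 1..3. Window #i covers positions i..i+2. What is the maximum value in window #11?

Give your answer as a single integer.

step 1: append 52 -> window=[52] (not full yet)
step 2: append 78 -> window=[52, 78] (not full yet)
step 3: append 53 -> window=[52, 78, 53] -> max=78
step 4: append 88 -> window=[78, 53, 88] -> max=88
step 5: append 18 -> window=[53, 88, 18] -> max=88
step 6: append 20 -> window=[88, 18, 20] -> max=88
step 7: append 14 -> window=[18, 20, 14] -> max=20
step 8: append 87 -> window=[20, 14, 87] -> max=87
step 9: append 33 -> window=[14, 87, 33] -> max=87
step 10: append 53 -> window=[87, 33, 53] -> max=87
step 11: append 65 -> window=[33, 53, 65] -> max=65
step 12: append 52 -> window=[53, 65, 52] -> max=65
step 13: append 76 -> window=[65, 52, 76] -> max=76
Window #11 max = 76

Answer: 76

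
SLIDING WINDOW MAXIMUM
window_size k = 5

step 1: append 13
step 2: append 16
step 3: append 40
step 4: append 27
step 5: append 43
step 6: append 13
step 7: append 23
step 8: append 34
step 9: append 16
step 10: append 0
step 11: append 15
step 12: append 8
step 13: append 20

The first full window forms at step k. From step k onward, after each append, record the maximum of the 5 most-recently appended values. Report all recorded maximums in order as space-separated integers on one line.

Answer: 43 43 43 43 43 34 34 34 20

Derivation:
step 1: append 13 -> window=[13] (not full yet)
step 2: append 16 -> window=[13, 16] (not full yet)
step 3: append 40 -> window=[13, 16, 40] (not full yet)
step 4: append 27 -> window=[13, 16, 40, 27] (not full yet)
step 5: append 43 -> window=[13, 16, 40, 27, 43] -> max=43
step 6: append 13 -> window=[16, 40, 27, 43, 13] -> max=43
step 7: append 23 -> window=[40, 27, 43, 13, 23] -> max=43
step 8: append 34 -> window=[27, 43, 13, 23, 34] -> max=43
step 9: append 16 -> window=[43, 13, 23, 34, 16] -> max=43
step 10: append 0 -> window=[13, 23, 34, 16, 0] -> max=34
step 11: append 15 -> window=[23, 34, 16, 0, 15] -> max=34
step 12: append 8 -> window=[34, 16, 0, 15, 8] -> max=34
step 13: append 20 -> window=[16, 0, 15, 8, 20] -> max=20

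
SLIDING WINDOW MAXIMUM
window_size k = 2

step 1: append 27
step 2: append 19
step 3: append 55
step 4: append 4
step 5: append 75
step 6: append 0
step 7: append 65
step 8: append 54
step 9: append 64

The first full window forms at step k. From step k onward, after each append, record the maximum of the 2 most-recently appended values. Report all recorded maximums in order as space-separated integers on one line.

step 1: append 27 -> window=[27] (not full yet)
step 2: append 19 -> window=[27, 19] -> max=27
step 3: append 55 -> window=[19, 55] -> max=55
step 4: append 4 -> window=[55, 4] -> max=55
step 5: append 75 -> window=[4, 75] -> max=75
step 6: append 0 -> window=[75, 0] -> max=75
step 7: append 65 -> window=[0, 65] -> max=65
step 8: append 54 -> window=[65, 54] -> max=65
step 9: append 64 -> window=[54, 64] -> max=64

Answer: 27 55 55 75 75 65 65 64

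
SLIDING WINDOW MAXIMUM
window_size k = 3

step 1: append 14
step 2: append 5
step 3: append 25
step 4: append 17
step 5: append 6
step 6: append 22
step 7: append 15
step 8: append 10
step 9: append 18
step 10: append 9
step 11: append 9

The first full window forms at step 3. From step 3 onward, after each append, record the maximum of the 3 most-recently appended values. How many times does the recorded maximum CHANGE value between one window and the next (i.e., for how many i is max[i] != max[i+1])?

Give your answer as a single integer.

Answer: 2

Derivation:
step 1: append 14 -> window=[14] (not full yet)
step 2: append 5 -> window=[14, 5] (not full yet)
step 3: append 25 -> window=[14, 5, 25] -> max=25
step 4: append 17 -> window=[5, 25, 17] -> max=25
step 5: append 6 -> window=[25, 17, 6] -> max=25
step 6: append 22 -> window=[17, 6, 22] -> max=22
step 7: append 15 -> window=[6, 22, 15] -> max=22
step 8: append 10 -> window=[22, 15, 10] -> max=22
step 9: append 18 -> window=[15, 10, 18] -> max=18
step 10: append 9 -> window=[10, 18, 9] -> max=18
step 11: append 9 -> window=[18, 9, 9] -> max=18
Recorded maximums: 25 25 25 22 22 22 18 18 18
Changes between consecutive maximums: 2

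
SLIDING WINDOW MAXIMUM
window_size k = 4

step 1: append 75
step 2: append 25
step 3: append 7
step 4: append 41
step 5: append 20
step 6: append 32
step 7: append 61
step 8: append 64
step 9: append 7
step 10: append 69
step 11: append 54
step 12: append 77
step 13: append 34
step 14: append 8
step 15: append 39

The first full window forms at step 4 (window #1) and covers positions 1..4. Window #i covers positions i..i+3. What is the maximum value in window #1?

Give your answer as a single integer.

Answer: 75

Derivation:
step 1: append 75 -> window=[75] (not full yet)
step 2: append 25 -> window=[75, 25] (not full yet)
step 3: append 7 -> window=[75, 25, 7] (not full yet)
step 4: append 41 -> window=[75, 25, 7, 41] -> max=75
Window #1 max = 75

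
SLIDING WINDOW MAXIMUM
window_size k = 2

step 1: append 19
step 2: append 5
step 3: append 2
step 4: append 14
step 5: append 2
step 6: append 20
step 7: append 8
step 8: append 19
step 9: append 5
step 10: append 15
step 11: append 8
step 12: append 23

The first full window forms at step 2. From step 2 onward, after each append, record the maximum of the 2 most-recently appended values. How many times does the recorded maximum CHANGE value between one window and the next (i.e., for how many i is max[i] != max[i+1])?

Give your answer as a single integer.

Answer: 6

Derivation:
step 1: append 19 -> window=[19] (not full yet)
step 2: append 5 -> window=[19, 5] -> max=19
step 3: append 2 -> window=[5, 2] -> max=5
step 4: append 14 -> window=[2, 14] -> max=14
step 5: append 2 -> window=[14, 2] -> max=14
step 6: append 20 -> window=[2, 20] -> max=20
step 7: append 8 -> window=[20, 8] -> max=20
step 8: append 19 -> window=[8, 19] -> max=19
step 9: append 5 -> window=[19, 5] -> max=19
step 10: append 15 -> window=[5, 15] -> max=15
step 11: append 8 -> window=[15, 8] -> max=15
step 12: append 23 -> window=[8, 23] -> max=23
Recorded maximums: 19 5 14 14 20 20 19 19 15 15 23
Changes between consecutive maximums: 6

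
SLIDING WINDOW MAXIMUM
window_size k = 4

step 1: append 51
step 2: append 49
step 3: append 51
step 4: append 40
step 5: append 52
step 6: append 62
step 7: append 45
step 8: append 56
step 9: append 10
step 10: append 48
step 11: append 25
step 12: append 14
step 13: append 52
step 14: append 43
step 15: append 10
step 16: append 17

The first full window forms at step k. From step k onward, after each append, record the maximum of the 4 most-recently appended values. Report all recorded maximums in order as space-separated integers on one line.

Answer: 51 52 62 62 62 62 56 56 48 52 52 52 52

Derivation:
step 1: append 51 -> window=[51] (not full yet)
step 2: append 49 -> window=[51, 49] (not full yet)
step 3: append 51 -> window=[51, 49, 51] (not full yet)
step 4: append 40 -> window=[51, 49, 51, 40] -> max=51
step 5: append 52 -> window=[49, 51, 40, 52] -> max=52
step 6: append 62 -> window=[51, 40, 52, 62] -> max=62
step 7: append 45 -> window=[40, 52, 62, 45] -> max=62
step 8: append 56 -> window=[52, 62, 45, 56] -> max=62
step 9: append 10 -> window=[62, 45, 56, 10] -> max=62
step 10: append 48 -> window=[45, 56, 10, 48] -> max=56
step 11: append 25 -> window=[56, 10, 48, 25] -> max=56
step 12: append 14 -> window=[10, 48, 25, 14] -> max=48
step 13: append 52 -> window=[48, 25, 14, 52] -> max=52
step 14: append 43 -> window=[25, 14, 52, 43] -> max=52
step 15: append 10 -> window=[14, 52, 43, 10] -> max=52
step 16: append 17 -> window=[52, 43, 10, 17] -> max=52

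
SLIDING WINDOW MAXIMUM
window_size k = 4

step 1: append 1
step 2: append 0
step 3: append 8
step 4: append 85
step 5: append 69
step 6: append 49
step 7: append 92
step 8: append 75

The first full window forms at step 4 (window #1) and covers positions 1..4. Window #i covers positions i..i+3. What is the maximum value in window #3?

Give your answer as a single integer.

step 1: append 1 -> window=[1] (not full yet)
step 2: append 0 -> window=[1, 0] (not full yet)
step 3: append 8 -> window=[1, 0, 8] (not full yet)
step 4: append 85 -> window=[1, 0, 8, 85] -> max=85
step 5: append 69 -> window=[0, 8, 85, 69] -> max=85
step 6: append 49 -> window=[8, 85, 69, 49] -> max=85
Window #3 max = 85

Answer: 85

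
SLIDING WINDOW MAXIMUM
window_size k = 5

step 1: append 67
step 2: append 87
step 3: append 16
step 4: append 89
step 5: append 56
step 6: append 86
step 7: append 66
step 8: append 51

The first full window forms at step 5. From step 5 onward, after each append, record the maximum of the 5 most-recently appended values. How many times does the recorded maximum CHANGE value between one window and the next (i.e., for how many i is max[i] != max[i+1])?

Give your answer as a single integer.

step 1: append 67 -> window=[67] (not full yet)
step 2: append 87 -> window=[67, 87] (not full yet)
step 3: append 16 -> window=[67, 87, 16] (not full yet)
step 4: append 89 -> window=[67, 87, 16, 89] (not full yet)
step 5: append 56 -> window=[67, 87, 16, 89, 56] -> max=89
step 6: append 86 -> window=[87, 16, 89, 56, 86] -> max=89
step 7: append 66 -> window=[16, 89, 56, 86, 66] -> max=89
step 8: append 51 -> window=[89, 56, 86, 66, 51] -> max=89
Recorded maximums: 89 89 89 89
Changes between consecutive maximums: 0

Answer: 0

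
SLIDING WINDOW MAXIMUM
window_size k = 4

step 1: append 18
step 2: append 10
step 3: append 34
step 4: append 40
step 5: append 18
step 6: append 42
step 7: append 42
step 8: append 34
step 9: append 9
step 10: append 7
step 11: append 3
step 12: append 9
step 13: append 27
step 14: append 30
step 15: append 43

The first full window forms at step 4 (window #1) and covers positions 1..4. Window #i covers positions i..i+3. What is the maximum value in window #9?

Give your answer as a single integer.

step 1: append 18 -> window=[18] (not full yet)
step 2: append 10 -> window=[18, 10] (not full yet)
step 3: append 34 -> window=[18, 10, 34] (not full yet)
step 4: append 40 -> window=[18, 10, 34, 40] -> max=40
step 5: append 18 -> window=[10, 34, 40, 18] -> max=40
step 6: append 42 -> window=[34, 40, 18, 42] -> max=42
step 7: append 42 -> window=[40, 18, 42, 42] -> max=42
step 8: append 34 -> window=[18, 42, 42, 34] -> max=42
step 9: append 9 -> window=[42, 42, 34, 9] -> max=42
step 10: append 7 -> window=[42, 34, 9, 7] -> max=42
step 11: append 3 -> window=[34, 9, 7, 3] -> max=34
step 12: append 9 -> window=[9, 7, 3, 9] -> max=9
Window #9 max = 9

Answer: 9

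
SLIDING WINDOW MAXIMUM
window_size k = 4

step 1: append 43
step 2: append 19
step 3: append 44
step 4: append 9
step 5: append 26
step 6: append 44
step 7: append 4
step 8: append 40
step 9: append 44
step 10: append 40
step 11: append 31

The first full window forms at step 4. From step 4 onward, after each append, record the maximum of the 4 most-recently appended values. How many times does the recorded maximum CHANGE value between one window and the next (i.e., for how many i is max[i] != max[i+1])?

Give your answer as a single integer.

Answer: 0

Derivation:
step 1: append 43 -> window=[43] (not full yet)
step 2: append 19 -> window=[43, 19] (not full yet)
step 3: append 44 -> window=[43, 19, 44] (not full yet)
step 4: append 9 -> window=[43, 19, 44, 9] -> max=44
step 5: append 26 -> window=[19, 44, 9, 26] -> max=44
step 6: append 44 -> window=[44, 9, 26, 44] -> max=44
step 7: append 4 -> window=[9, 26, 44, 4] -> max=44
step 8: append 40 -> window=[26, 44, 4, 40] -> max=44
step 9: append 44 -> window=[44, 4, 40, 44] -> max=44
step 10: append 40 -> window=[4, 40, 44, 40] -> max=44
step 11: append 31 -> window=[40, 44, 40, 31] -> max=44
Recorded maximums: 44 44 44 44 44 44 44 44
Changes between consecutive maximums: 0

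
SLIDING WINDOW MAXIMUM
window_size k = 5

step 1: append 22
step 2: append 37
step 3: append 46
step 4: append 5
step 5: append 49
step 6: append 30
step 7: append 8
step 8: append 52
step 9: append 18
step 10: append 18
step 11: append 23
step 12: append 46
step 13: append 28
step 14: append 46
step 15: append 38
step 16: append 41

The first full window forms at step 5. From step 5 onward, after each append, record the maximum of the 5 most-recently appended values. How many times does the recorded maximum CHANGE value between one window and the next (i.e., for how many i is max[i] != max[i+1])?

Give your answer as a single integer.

step 1: append 22 -> window=[22] (not full yet)
step 2: append 37 -> window=[22, 37] (not full yet)
step 3: append 46 -> window=[22, 37, 46] (not full yet)
step 4: append 5 -> window=[22, 37, 46, 5] (not full yet)
step 5: append 49 -> window=[22, 37, 46, 5, 49] -> max=49
step 6: append 30 -> window=[37, 46, 5, 49, 30] -> max=49
step 7: append 8 -> window=[46, 5, 49, 30, 8] -> max=49
step 8: append 52 -> window=[5, 49, 30, 8, 52] -> max=52
step 9: append 18 -> window=[49, 30, 8, 52, 18] -> max=52
step 10: append 18 -> window=[30, 8, 52, 18, 18] -> max=52
step 11: append 23 -> window=[8, 52, 18, 18, 23] -> max=52
step 12: append 46 -> window=[52, 18, 18, 23, 46] -> max=52
step 13: append 28 -> window=[18, 18, 23, 46, 28] -> max=46
step 14: append 46 -> window=[18, 23, 46, 28, 46] -> max=46
step 15: append 38 -> window=[23, 46, 28, 46, 38] -> max=46
step 16: append 41 -> window=[46, 28, 46, 38, 41] -> max=46
Recorded maximums: 49 49 49 52 52 52 52 52 46 46 46 46
Changes between consecutive maximums: 2

Answer: 2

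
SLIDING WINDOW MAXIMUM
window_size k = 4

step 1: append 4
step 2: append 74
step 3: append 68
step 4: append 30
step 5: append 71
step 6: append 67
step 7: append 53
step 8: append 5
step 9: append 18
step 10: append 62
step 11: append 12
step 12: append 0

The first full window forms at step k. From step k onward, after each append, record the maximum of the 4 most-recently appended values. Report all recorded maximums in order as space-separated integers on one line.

step 1: append 4 -> window=[4] (not full yet)
step 2: append 74 -> window=[4, 74] (not full yet)
step 3: append 68 -> window=[4, 74, 68] (not full yet)
step 4: append 30 -> window=[4, 74, 68, 30] -> max=74
step 5: append 71 -> window=[74, 68, 30, 71] -> max=74
step 6: append 67 -> window=[68, 30, 71, 67] -> max=71
step 7: append 53 -> window=[30, 71, 67, 53] -> max=71
step 8: append 5 -> window=[71, 67, 53, 5] -> max=71
step 9: append 18 -> window=[67, 53, 5, 18] -> max=67
step 10: append 62 -> window=[53, 5, 18, 62] -> max=62
step 11: append 12 -> window=[5, 18, 62, 12] -> max=62
step 12: append 0 -> window=[18, 62, 12, 0] -> max=62

Answer: 74 74 71 71 71 67 62 62 62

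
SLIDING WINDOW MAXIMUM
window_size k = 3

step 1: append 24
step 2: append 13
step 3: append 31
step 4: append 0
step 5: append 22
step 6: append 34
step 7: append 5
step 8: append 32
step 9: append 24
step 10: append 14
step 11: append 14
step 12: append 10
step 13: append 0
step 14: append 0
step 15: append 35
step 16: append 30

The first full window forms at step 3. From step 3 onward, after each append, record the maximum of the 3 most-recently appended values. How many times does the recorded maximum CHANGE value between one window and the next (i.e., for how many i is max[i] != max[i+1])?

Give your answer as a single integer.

step 1: append 24 -> window=[24] (not full yet)
step 2: append 13 -> window=[24, 13] (not full yet)
step 3: append 31 -> window=[24, 13, 31] -> max=31
step 4: append 0 -> window=[13, 31, 0] -> max=31
step 5: append 22 -> window=[31, 0, 22] -> max=31
step 6: append 34 -> window=[0, 22, 34] -> max=34
step 7: append 5 -> window=[22, 34, 5] -> max=34
step 8: append 32 -> window=[34, 5, 32] -> max=34
step 9: append 24 -> window=[5, 32, 24] -> max=32
step 10: append 14 -> window=[32, 24, 14] -> max=32
step 11: append 14 -> window=[24, 14, 14] -> max=24
step 12: append 10 -> window=[14, 14, 10] -> max=14
step 13: append 0 -> window=[14, 10, 0] -> max=14
step 14: append 0 -> window=[10, 0, 0] -> max=10
step 15: append 35 -> window=[0, 0, 35] -> max=35
step 16: append 30 -> window=[0, 35, 30] -> max=35
Recorded maximums: 31 31 31 34 34 34 32 32 24 14 14 10 35 35
Changes between consecutive maximums: 6

Answer: 6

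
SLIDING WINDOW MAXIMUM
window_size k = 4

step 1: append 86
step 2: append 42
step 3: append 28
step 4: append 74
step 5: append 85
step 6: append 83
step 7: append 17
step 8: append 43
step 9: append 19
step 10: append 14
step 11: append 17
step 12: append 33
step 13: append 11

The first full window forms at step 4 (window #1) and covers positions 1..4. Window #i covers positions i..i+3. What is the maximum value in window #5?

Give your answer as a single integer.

step 1: append 86 -> window=[86] (not full yet)
step 2: append 42 -> window=[86, 42] (not full yet)
step 3: append 28 -> window=[86, 42, 28] (not full yet)
step 4: append 74 -> window=[86, 42, 28, 74] -> max=86
step 5: append 85 -> window=[42, 28, 74, 85] -> max=85
step 6: append 83 -> window=[28, 74, 85, 83] -> max=85
step 7: append 17 -> window=[74, 85, 83, 17] -> max=85
step 8: append 43 -> window=[85, 83, 17, 43] -> max=85
Window #5 max = 85

Answer: 85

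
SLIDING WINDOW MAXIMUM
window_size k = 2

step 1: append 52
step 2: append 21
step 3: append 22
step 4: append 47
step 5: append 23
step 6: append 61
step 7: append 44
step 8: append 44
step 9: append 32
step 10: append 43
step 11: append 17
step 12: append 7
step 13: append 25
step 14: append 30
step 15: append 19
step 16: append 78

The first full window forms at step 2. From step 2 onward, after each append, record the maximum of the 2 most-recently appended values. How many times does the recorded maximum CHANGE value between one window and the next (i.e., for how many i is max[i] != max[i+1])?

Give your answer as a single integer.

step 1: append 52 -> window=[52] (not full yet)
step 2: append 21 -> window=[52, 21] -> max=52
step 3: append 22 -> window=[21, 22] -> max=22
step 4: append 47 -> window=[22, 47] -> max=47
step 5: append 23 -> window=[47, 23] -> max=47
step 6: append 61 -> window=[23, 61] -> max=61
step 7: append 44 -> window=[61, 44] -> max=61
step 8: append 44 -> window=[44, 44] -> max=44
step 9: append 32 -> window=[44, 32] -> max=44
step 10: append 43 -> window=[32, 43] -> max=43
step 11: append 17 -> window=[43, 17] -> max=43
step 12: append 7 -> window=[17, 7] -> max=17
step 13: append 25 -> window=[7, 25] -> max=25
step 14: append 30 -> window=[25, 30] -> max=30
step 15: append 19 -> window=[30, 19] -> max=30
step 16: append 78 -> window=[19, 78] -> max=78
Recorded maximums: 52 22 47 47 61 61 44 44 43 43 17 25 30 30 78
Changes between consecutive maximums: 9

Answer: 9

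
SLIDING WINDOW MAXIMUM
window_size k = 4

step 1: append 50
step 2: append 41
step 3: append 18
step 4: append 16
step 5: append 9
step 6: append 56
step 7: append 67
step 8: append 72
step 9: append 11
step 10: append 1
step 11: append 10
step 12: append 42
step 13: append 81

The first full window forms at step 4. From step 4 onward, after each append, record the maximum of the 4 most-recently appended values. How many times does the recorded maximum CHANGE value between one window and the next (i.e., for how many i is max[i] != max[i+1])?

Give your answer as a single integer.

Answer: 6

Derivation:
step 1: append 50 -> window=[50] (not full yet)
step 2: append 41 -> window=[50, 41] (not full yet)
step 3: append 18 -> window=[50, 41, 18] (not full yet)
step 4: append 16 -> window=[50, 41, 18, 16] -> max=50
step 5: append 9 -> window=[41, 18, 16, 9] -> max=41
step 6: append 56 -> window=[18, 16, 9, 56] -> max=56
step 7: append 67 -> window=[16, 9, 56, 67] -> max=67
step 8: append 72 -> window=[9, 56, 67, 72] -> max=72
step 9: append 11 -> window=[56, 67, 72, 11] -> max=72
step 10: append 1 -> window=[67, 72, 11, 1] -> max=72
step 11: append 10 -> window=[72, 11, 1, 10] -> max=72
step 12: append 42 -> window=[11, 1, 10, 42] -> max=42
step 13: append 81 -> window=[1, 10, 42, 81] -> max=81
Recorded maximums: 50 41 56 67 72 72 72 72 42 81
Changes between consecutive maximums: 6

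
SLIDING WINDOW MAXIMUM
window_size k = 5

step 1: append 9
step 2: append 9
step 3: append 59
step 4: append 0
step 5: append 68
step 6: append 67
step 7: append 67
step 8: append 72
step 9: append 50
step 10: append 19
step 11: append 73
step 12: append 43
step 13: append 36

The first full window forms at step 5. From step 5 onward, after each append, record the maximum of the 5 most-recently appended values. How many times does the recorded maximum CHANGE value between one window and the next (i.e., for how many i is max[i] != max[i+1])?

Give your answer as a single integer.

Answer: 2

Derivation:
step 1: append 9 -> window=[9] (not full yet)
step 2: append 9 -> window=[9, 9] (not full yet)
step 3: append 59 -> window=[9, 9, 59] (not full yet)
step 4: append 0 -> window=[9, 9, 59, 0] (not full yet)
step 5: append 68 -> window=[9, 9, 59, 0, 68] -> max=68
step 6: append 67 -> window=[9, 59, 0, 68, 67] -> max=68
step 7: append 67 -> window=[59, 0, 68, 67, 67] -> max=68
step 8: append 72 -> window=[0, 68, 67, 67, 72] -> max=72
step 9: append 50 -> window=[68, 67, 67, 72, 50] -> max=72
step 10: append 19 -> window=[67, 67, 72, 50, 19] -> max=72
step 11: append 73 -> window=[67, 72, 50, 19, 73] -> max=73
step 12: append 43 -> window=[72, 50, 19, 73, 43] -> max=73
step 13: append 36 -> window=[50, 19, 73, 43, 36] -> max=73
Recorded maximums: 68 68 68 72 72 72 73 73 73
Changes between consecutive maximums: 2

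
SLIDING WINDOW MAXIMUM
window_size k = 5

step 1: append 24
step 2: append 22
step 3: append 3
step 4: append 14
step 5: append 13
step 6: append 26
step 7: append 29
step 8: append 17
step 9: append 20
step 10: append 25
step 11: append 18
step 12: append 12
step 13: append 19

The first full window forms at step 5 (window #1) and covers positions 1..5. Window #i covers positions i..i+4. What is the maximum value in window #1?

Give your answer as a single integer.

Answer: 24

Derivation:
step 1: append 24 -> window=[24] (not full yet)
step 2: append 22 -> window=[24, 22] (not full yet)
step 3: append 3 -> window=[24, 22, 3] (not full yet)
step 4: append 14 -> window=[24, 22, 3, 14] (not full yet)
step 5: append 13 -> window=[24, 22, 3, 14, 13] -> max=24
Window #1 max = 24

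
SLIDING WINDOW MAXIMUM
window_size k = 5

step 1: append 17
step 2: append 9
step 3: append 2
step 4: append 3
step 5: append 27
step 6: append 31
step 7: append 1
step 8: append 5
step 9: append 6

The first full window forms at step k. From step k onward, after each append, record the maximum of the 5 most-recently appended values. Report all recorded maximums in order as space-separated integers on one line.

Answer: 27 31 31 31 31

Derivation:
step 1: append 17 -> window=[17] (not full yet)
step 2: append 9 -> window=[17, 9] (not full yet)
step 3: append 2 -> window=[17, 9, 2] (not full yet)
step 4: append 3 -> window=[17, 9, 2, 3] (not full yet)
step 5: append 27 -> window=[17, 9, 2, 3, 27] -> max=27
step 6: append 31 -> window=[9, 2, 3, 27, 31] -> max=31
step 7: append 1 -> window=[2, 3, 27, 31, 1] -> max=31
step 8: append 5 -> window=[3, 27, 31, 1, 5] -> max=31
step 9: append 6 -> window=[27, 31, 1, 5, 6] -> max=31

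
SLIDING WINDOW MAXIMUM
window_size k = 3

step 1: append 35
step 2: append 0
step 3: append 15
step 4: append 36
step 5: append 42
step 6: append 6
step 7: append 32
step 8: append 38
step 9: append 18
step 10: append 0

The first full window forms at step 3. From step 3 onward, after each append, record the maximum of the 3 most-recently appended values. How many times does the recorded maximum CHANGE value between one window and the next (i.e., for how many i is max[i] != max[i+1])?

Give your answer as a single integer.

Answer: 3

Derivation:
step 1: append 35 -> window=[35] (not full yet)
step 2: append 0 -> window=[35, 0] (not full yet)
step 3: append 15 -> window=[35, 0, 15] -> max=35
step 4: append 36 -> window=[0, 15, 36] -> max=36
step 5: append 42 -> window=[15, 36, 42] -> max=42
step 6: append 6 -> window=[36, 42, 6] -> max=42
step 7: append 32 -> window=[42, 6, 32] -> max=42
step 8: append 38 -> window=[6, 32, 38] -> max=38
step 9: append 18 -> window=[32, 38, 18] -> max=38
step 10: append 0 -> window=[38, 18, 0] -> max=38
Recorded maximums: 35 36 42 42 42 38 38 38
Changes between consecutive maximums: 3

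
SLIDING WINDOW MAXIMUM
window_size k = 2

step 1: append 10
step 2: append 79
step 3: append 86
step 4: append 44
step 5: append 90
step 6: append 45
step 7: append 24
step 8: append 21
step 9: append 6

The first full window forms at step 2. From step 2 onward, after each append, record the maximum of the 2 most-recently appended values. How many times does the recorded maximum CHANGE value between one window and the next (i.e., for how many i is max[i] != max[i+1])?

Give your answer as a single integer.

step 1: append 10 -> window=[10] (not full yet)
step 2: append 79 -> window=[10, 79] -> max=79
step 3: append 86 -> window=[79, 86] -> max=86
step 4: append 44 -> window=[86, 44] -> max=86
step 5: append 90 -> window=[44, 90] -> max=90
step 6: append 45 -> window=[90, 45] -> max=90
step 7: append 24 -> window=[45, 24] -> max=45
step 8: append 21 -> window=[24, 21] -> max=24
step 9: append 6 -> window=[21, 6] -> max=21
Recorded maximums: 79 86 86 90 90 45 24 21
Changes between consecutive maximums: 5

Answer: 5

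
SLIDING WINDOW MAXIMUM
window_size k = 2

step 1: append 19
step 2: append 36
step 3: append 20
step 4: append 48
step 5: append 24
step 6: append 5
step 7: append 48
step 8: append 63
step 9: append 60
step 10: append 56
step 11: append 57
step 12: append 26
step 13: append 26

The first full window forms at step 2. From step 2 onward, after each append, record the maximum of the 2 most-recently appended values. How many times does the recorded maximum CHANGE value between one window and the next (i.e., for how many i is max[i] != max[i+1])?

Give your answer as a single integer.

Answer: 7

Derivation:
step 1: append 19 -> window=[19] (not full yet)
step 2: append 36 -> window=[19, 36] -> max=36
step 3: append 20 -> window=[36, 20] -> max=36
step 4: append 48 -> window=[20, 48] -> max=48
step 5: append 24 -> window=[48, 24] -> max=48
step 6: append 5 -> window=[24, 5] -> max=24
step 7: append 48 -> window=[5, 48] -> max=48
step 8: append 63 -> window=[48, 63] -> max=63
step 9: append 60 -> window=[63, 60] -> max=63
step 10: append 56 -> window=[60, 56] -> max=60
step 11: append 57 -> window=[56, 57] -> max=57
step 12: append 26 -> window=[57, 26] -> max=57
step 13: append 26 -> window=[26, 26] -> max=26
Recorded maximums: 36 36 48 48 24 48 63 63 60 57 57 26
Changes between consecutive maximums: 7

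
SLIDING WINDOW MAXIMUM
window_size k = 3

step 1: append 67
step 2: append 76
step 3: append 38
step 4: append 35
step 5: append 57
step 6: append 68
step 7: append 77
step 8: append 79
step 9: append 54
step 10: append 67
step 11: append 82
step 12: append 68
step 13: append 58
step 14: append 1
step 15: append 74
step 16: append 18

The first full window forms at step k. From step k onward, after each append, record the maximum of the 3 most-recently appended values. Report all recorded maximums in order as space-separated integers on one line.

step 1: append 67 -> window=[67] (not full yet)
step 2: append 76 -> window=[67, 76] (not full yet)
step 3: append 38 -> window=[67, 76, 38] -> max=76
step 4: append 35 -> window=[76, 38, 35] -> max=76
step 5: append 57 -> window=[38, 35, 57] -> max=57
step 6: append 68 -> window=[35, 57, 68] -> max=68
step 7: append 77 -> window=[57, 68, 77] -> max=77
step 8: append 79 -> window=[68, 77, 79] -> max=79
step 9: append 54 -> window=[77, 79, 54] -> max=79
step 10: append 67 -> window=[79, 54, 67] -> max=79
step 11: append 82 -> window=[54, 67, 82] -> max=82
step 12: append 68 -> window=[67, 82, 68] -> max=82
step 13: append 58 -> window=[82, 68, 58] -> max=82
step 14: append 1 -> window=[68, 58, 1] -> max=68
step 15: append 74 -> window=[58, 1, 74] -> max=74
step 16: append 18 -> window=[1, 74, 18] -> max=74

Answer: 76 76 57 68 77 79 79 79 82 82 82 68 74 74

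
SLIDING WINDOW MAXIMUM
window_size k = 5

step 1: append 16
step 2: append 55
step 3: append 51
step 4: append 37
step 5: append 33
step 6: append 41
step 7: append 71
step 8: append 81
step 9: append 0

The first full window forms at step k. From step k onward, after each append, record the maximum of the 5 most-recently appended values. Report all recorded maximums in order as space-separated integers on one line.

Answer: 55 55 71 81 81

Derivation:
step 1: append 16 -> window=[16] (not full yet)
step 2: append 55 -> window=[16, 55] (not full yet)
step 3: append 51 -> window=[16, 55, 51] (not full yet)
step 4: append 37 -> window=[16, 55, 51, 37] (not full yet)
step 5: append 33 -> window=[16, 55, 51, 37, 33] -> max=55
step 6: append 41 -> window=[55, 51, 37, 33, 41] -> max=55
step 7: append 71 -> window=[51, 37, 33, 41, 71] -> max=71
step 8: append 81 -> window=[37, 33, 41, 71, 81] -> max=81
step 9: append 0 -> window=[33, 41, 71, 81, 0] -> max=81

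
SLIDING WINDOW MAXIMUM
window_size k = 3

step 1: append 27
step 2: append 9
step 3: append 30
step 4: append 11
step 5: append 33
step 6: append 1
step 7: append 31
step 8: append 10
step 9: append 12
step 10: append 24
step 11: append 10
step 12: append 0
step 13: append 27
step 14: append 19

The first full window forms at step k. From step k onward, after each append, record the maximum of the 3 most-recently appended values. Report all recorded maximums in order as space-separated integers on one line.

Answer: 30 30 33 33 33 31 31 24 24 24 27 27

Derivation:
step 1: append 27 -> window=[27] (not full yet)
step 2: append 9 -> window=[27, 9] (not full yet)
step 3: append 30 -> window=[27, 9, 30] -> max=30
step 4: append 11 -> window=[9, 30, 11] -> max=30
step 5: append 33 -> window=[30, 11, 33] -> max=33
step 6: append 1 -> window=[11, 33, 1] -> max=33
step 7: append 31 -> window=[33, 1, 31] -> max=33
step 8: append 10 -> window=[1, 31, 10] -> max=31
step 9: append 12 -> window=[31, 10, 12] -> max=31
step 10: append 24 -> window=[10, 12, 24] -> max=24
step 11: append 10 -> window=[12, 24, 10] -> max=24
step 12: append 0 -> window=[24, 10, 0] -> max=24
step 13: append 27 -> window=[10, 0, 27] -> max=27
step 14: append 19 -> window=[0, 27, 19] -> max=27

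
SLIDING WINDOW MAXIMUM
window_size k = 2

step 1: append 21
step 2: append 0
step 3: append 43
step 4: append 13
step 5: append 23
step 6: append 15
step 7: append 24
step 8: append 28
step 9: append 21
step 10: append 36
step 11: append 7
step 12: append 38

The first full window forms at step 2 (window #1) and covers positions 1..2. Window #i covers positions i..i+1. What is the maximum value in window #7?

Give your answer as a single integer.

step 1: append 21 -> window=[21] (not full yet)
step 2: append 0 -> window=[21, 0] -> max=21
step 3: append 43 -> window=[0, 43] -> max=43
step 4: append 13 -> window=[43, 13] -> max=43
step 5: append 23 -> window=[13, 23] -> max=23
step 6: append 15 -> window=[23, 15] -> max=23
step 7: append 24 -> window=[15, 24] -> max=24
step 8: append 28 -> window=[24, 28] -> max=28
Window #7 max = 28

Answer: 28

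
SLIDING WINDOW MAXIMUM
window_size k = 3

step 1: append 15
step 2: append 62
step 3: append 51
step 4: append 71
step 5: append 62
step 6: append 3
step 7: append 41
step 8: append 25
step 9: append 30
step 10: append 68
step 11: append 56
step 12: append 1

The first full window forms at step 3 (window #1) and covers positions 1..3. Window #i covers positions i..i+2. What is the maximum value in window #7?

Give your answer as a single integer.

step 1: append 15 -> window=[15] (not full yet)
step 2: append 62 -> window=[15, 62] (not full yet)
step 3: append 51 -> window=[15, 62, 51] -> max=62
step 4: append 71 -> window=[62, 51, 71] -> max=71
step 5: append 62 -> window=[51, 71, 62] -> max=71
step 6: append 3 -> window=[71, 62, 3] -> max=71
step 7: append 41 -> window=[62, 3, 41] -> max=62
step 8: append 25 -> window=[3, 41, 25] -> max=41
step 9: append 30 -> window=[41, 25, 30] -> max=41
Window #7 max = 41

Answer: 41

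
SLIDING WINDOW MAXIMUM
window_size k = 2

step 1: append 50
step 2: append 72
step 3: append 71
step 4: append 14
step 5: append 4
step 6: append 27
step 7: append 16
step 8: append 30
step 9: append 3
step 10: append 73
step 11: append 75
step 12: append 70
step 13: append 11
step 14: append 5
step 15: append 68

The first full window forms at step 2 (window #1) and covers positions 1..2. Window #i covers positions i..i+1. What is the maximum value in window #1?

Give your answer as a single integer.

step 1: append 50 -> window=[50] (not full yet)
step 2: append 72 -> window=[50, 72] -> max=72
Window #1 max = 72

Answer: 72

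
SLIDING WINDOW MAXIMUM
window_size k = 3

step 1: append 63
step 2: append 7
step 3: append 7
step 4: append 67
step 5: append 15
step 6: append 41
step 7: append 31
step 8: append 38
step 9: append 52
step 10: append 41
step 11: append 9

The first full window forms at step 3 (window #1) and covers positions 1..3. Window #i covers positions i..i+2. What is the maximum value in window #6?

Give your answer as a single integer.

step 1: append 63 -> window=[63] (not full yet)
step 2: append 7 -> window=[63, 7] (not full yet)
step 3: append 7 -> window=[63, 7, 7] -> max=63
step 4: append 67 -> window=[7, 7, 67] -> max=67
step 5: append 15 -> window=[7, 67, 15] -> max=67
step 6: append 41 -> window=[67, 15, 41] -> max=67
step 7: append 31 -> window=[15, 41, 31] -> max=41
step 8: append 38 -> window=[41, 31, 38] -> max=41
Window #6 max = 41

Answer: 41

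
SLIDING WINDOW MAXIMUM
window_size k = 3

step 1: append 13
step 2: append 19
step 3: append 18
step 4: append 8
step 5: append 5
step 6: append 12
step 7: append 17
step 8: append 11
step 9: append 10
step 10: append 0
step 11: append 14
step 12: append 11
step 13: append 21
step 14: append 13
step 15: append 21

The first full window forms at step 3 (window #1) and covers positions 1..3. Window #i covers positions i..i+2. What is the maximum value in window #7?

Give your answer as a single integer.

step 1: append 13 -> window=[13] (not full yet)
step 2: append 19 -> window=[13, 19] (not full yet)
step 3: append 18 -> window=[13, 19, 18] -> max=19
step 4: append 8 -> window=[19, 18, 8] -> max=19
step 5: append 5 -> window=[18, 8, 5] -> max=18
step 6: append 12 -> window=[8, 5, 12] -> max=12
step 7: append 17 -> window=[5, 12, 17] -> max=17
step 8: append 11 -> window=[12, 17, 11] -> max=17
step 9: append 10 -> window=[17, 11, 10] -> max=17
Window #7 max = 17

Answer: 17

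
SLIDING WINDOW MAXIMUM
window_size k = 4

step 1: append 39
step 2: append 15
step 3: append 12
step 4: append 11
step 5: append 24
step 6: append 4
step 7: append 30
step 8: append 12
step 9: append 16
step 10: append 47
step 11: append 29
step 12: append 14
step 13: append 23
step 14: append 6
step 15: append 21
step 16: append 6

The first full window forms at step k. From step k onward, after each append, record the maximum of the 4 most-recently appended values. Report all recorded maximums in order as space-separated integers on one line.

Answer: 39 24 24 30 30 30 47 47 47 47 29 23 23

Derivation:
step 1: append 39 -> window=[39] (not full yet)
step 2: append 15 -> window=[39, 15] (not full yet)
step 3: append 12 -> window=[39, 15, 12] (not full yet)
step 4: append 11 -> window=[39, 15, 12, 11] -> max=39
step 5: append 24 -> window=[15, 12, 11, 24] -> max=24
step 6: append 4 -> window=[12, 11, 24, 4] -> max=24
step 7: append 30 -> window=[11, 24, 4, 30] -> max=30
step 8: append 12 -> window=[24, 4, 30, 12] -> max=30
step 9: append 16 -> window=[4, 30, 12, 16] -> max=30
step 10: append 47 -> window=[30, 12, 16, 47] -> max=47
step 11: append 29 -> window=[12, 16, 47, 29] -> max=47
step 12: append 14 -> window=[16, 47, 29, 14] -> max=47
step 13: append 23 -> window=[47, 29, 14, 23] -> max=47
step 14: append 6 -> window=[29, 14, 23, 6] -> max=29
step 15: append 21 -> window=[14, 23, 6, 21] -> max=23
step 16: append 6 -> window=[23, 6, 21, 6] -> max=23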